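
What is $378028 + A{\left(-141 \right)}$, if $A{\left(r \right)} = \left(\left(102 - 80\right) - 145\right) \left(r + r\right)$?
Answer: $412714$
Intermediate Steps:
$A{\left(r \right)} = - 246 r$ ($A{\left(r \right)} = \left(22 - 145\right) 2 r = - 123 \cdot 2 r = - 246 r$)
$378028 + A{\left(-141 \right)} = 378028 - -34686 = 378028 + 34686 = 412714$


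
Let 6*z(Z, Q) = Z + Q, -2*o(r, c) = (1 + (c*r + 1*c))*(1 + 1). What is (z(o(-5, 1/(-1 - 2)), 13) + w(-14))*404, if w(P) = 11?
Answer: 46460/9 ≈ 5162.2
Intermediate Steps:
o(r, c) = -1 - c - c*r (o(r, c) = -(1 + (c*r + 1*c))*(1 + 1)/2 = -(1 + (c*r + c))*2/2 = -(1 + (c + c*r))*2/2 = -(1 + c + c*r)*2/2 = -(2 + 2*c + 2*c*r)/2 = -1 - c - c*r)
z(Z, Q) = Q/6 + Z/6 (z(Z, Q) = (Z + Q)/6 = (Q + Z)/6 = Q/6 + Z/6)
(z(o(-5, 1/(-1 - 2)), 13) + w(-14))*404 = (((1/6)*13 + (-1 - 1/(-1 - 2) - 1*(-5)/(-1 - 2))/6) + 11)*404 = ((13/6 + (-1 - 1/(-3) - 1*(-5)/(-3))/6) + 11)*404 = ((13/6 + (-1 - 1*(-1/3) - 1*(-1/3)*(-5))/6) + 11)*404 = ((13/6 + (-1 + 1/3 - 5/3)/6) + 11)*404 = ((13/6 + (1/6)*(-7/3)) + 11)*404 = ((13/6 - 7/18) + 11)*404 = (16/9 + 11)*404 = (115/9)*404 = 46460/9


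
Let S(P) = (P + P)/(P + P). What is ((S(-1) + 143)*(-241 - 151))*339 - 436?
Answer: -19136308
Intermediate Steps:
S(P) = 1 (S(P) = (2*P)/((2*P)) = (2*P)*(1/(2*P)) = 1)
((S(-1) + 143)*(-241 - 151))*339 - 436 = ((1 + 143)*(-241 - 151))*339 - 436 = (144*(-392))*339 - 436 = -56448*339 - 436 = -19135872 - 436 = -19136308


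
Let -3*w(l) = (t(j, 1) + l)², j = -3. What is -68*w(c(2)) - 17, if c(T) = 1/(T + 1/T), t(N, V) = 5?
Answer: 16099/25 ≈ 643.96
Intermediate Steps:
w(l) = -(5 + l)²/3
-68*w(c(2)) - 17 = -(-68)*(5 + 2/(1 + 2²))²/3 - 17 = -(-68)*(5 + 2/(1 + 4))²/3 - 17 = -(-68)*(5 + 2/5)²/3 - 17 = -(-68)*(5 + 2*(⅕))²/3 - 17 = -(-68)*(5 + ⅖)²/3 - 17 = -(-68)*(27/5)²/3 - 17 = -(-68)*729/(3*25) - 17 = -68*(-243/25) - 17 = 16524/25 - 17 = 16099/25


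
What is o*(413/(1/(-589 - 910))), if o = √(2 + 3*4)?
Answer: -619087*√14 ≈ -2.3164e+6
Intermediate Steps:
o = √14 (o = √(2 + 12) = √14 ≈ 3.7417)
o*(413/(1/(-589 - 910))) = √14*(413/(1/(-589 - 910))) = √14*(413/(1/(-1499))) = √14*(413/(-1/1499)) = √14*(413*(-1499)) = √14*(-619087) = -619087*√14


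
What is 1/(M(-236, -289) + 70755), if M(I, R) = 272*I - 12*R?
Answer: 1/10031 ≈ 9.9691e-5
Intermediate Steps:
M(I, R) = -12*R + 272*I
1/(M(-236, -289) + 70755) = 1/((-12*(-289) + 272*(-236)) + 70755) = 1/((3468 - 64192) + 70755) = 1/(-60724 + 70755) = 1/10031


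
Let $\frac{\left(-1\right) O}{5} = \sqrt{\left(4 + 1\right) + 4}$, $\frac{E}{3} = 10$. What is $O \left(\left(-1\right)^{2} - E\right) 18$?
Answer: $7830$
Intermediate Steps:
$E = 30$ ($E = 3 \cdot 10 = 30$)
$O = -15$ ($O = - 5 \sqrt{\left(4 + 1\right) + 4} = - 5 \sqrt{5 + 4} = - 5 \sqrt{9} = \left(-5\right) 3 = -15$)
$O \left(\left(-1\right)^{2} - E\right) 18 = - 15 \left(\left(-1\right)^{2} - 30\right) 18 = - 15 \left(1 - 30\right) 18 = \left(-15\right) \left(-29\right) 18 = 435 \cdot 18 = 7830$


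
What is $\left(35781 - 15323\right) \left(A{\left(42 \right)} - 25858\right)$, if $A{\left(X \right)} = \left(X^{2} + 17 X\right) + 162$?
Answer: $-474993844$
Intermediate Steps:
$A{\left(X \right)} = 162 + X^{2} + 17 X$
$\left(35781 - 15323\right) \left(A{\left(42 \right)} - 25858\right) = \left(35781 - 15323\right) \left(\left(162 + 42^{2} + 17 \cdot 42\right) - 25858\right) = 20458 \left(\left(162 + 1764 + 714\right) - 25858\right) = 20458 \left(2640 - 25858\right) = 20458 \left(-23218\right) = -474993844$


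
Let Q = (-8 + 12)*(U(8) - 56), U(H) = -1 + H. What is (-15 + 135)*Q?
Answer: -23520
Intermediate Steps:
Q = -196 (Q = (-8 + 12)*((-1 + 8) - 56) = 4*(7 - 56) = 4*(-49) = -196)
(-15 + 135)*Q = (-15 + 135)*(-196) = 120*(-196) = -23520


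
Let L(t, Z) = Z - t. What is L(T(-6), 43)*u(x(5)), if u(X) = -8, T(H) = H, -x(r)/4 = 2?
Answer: -392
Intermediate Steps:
x(r) = -8 (x(r) = -4*2 = -8)
L(T(-6), 43)*u(x(5)) = (43 - 1*(-6))*(-8) = (43 + 6)*(-8) = 49*(-8) = -392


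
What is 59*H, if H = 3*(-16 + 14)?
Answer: -354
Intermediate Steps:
H = -6 (H = 3*(-2) = -6)
59*H = 59*(-6) = -354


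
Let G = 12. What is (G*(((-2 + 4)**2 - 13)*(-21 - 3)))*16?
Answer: 41472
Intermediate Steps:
(G*(((-2 + 4)**2 - 13)*(-21 - 3)))*16 = (12*(((-2 + 4)**2 - 13)*(-21 - 3)))*16 = (12*((2**2 - 13)*(-24)))*16 = (12*((4 - 13)*(-24)))*16 = (12*(-9*(-24)))*16 = (12*216)*16 = 2592*16 = 41472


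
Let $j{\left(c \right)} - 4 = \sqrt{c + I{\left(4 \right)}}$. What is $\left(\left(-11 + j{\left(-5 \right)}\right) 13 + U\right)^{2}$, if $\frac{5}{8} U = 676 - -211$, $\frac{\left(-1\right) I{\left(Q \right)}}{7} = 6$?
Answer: $\frac{43904306}{25} + \frac{172666 i \sqrt{47}}{5} \approx 1.7562 \cdot 10^{6} + 2.3675 \cdot 10^{5} i$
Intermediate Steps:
$I{\left(Q \right)} = -42$ ($I{\left(Q \right)} = \left(-7\right) 6 = -42$)
$j{\left(c \right)} = 4 + \sqrt{-42 + c}$ ($j{\left(c \right)} = 4 + \sqrt{c - 42} = 4 + \sqrt{-42 + c}$)
$U = \frac{7096}{5}$ ($U = \frac{8 \left(676 - -211\right)}{5} = \frac{8 \left(676 + 211\right)}{5} = \frac{8}{5} \cdot 887 = \frac{7096}{5} \approx 1419.2$)
$\left(\left(-11 + j{\left(-5 \right)}\right) 13 + U\right)^{2} = \left(\left(-11 + \left(4 + \sqrt{-42 - 5}\right)\right) 13 + \frac{7096}{5}\right)^{2} = \left(\left(-11 + \left(4 + \sqrt{-47}\right)\right) 13 + \frac{7096}{5}\right)^{2} = \left(\left(-11 + \left(4 + i \sqrt{47}\right)\right) 13 + \frac{7096}{5}\right)^{2} = \left(\left(-7 + i \sqrt{47}\right) 13 + \frac{7096}{5}\right)^{2} = \left(\left(-91 + 13 i \sqrt{47}\right) + \frac{7096}{5}\right)^{2} = \left(\frac{6641}{5} + 13 i \sqrt{47}\right)^{2}$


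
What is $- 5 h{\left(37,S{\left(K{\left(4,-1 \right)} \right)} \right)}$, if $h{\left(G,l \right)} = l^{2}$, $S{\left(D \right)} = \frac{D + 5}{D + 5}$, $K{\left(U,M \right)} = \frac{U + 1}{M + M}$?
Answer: $-5$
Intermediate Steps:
$K{\left(U,M \right)} = \frac{1 + U}{2 M}$
$S{\left(D \right)} = 1$ ($S{\left(D \right)} = \frac{5 + D}{5 + D} = 1$)
$- 5 h{\left(37,S{\left(K{\left(4,-1 \right)} \right)} \right)} = - 5 \cdot 1^{2} = \left(-5\right) 1 = -5$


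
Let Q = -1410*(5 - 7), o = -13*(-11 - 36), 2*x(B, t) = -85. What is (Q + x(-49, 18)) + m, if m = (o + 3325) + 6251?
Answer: 25929/2 ≈ 12965.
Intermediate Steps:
x(B, t) = -85/2 (x(B, t) = (½)*(-85) = -85/2)
o = 611 (o = -13*(-47) = 611)
Q = 2820 (Q = -1410*(-2) = 2820)
m = 10187 (m = (611 + 3325) + 6251 = 3936 + 6251 = 10187)
(Q + x(-49, 18)) + m = (2820 - 85/2) + 10187 = 5555/2 + 10187 = 25929/2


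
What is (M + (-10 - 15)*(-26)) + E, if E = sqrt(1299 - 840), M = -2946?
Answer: -2296 + 3*sqrt(51) ≈ -2274.6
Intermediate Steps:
E = 3*sqrt(51) (E = sqrt(459) = 3*sqrt(51) ≈ 21.424)
(M + (-10 - 15)*(-26)) + E = (-2946 + (-10 - 15)*(-26)) + 3*sqrt(51) = (-2946 - 25*(-26)) + 3*sqrt(51) = (-2946 + 650) + 3*sqrt(51) = -2296 + 3*sqrt(51)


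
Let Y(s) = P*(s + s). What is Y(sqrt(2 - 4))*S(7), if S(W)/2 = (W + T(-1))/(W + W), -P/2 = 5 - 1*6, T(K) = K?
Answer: 24*I*sqrt(2)/7 ≈ 4.8487*I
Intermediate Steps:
P = 2 (P = -2*(5 - 1*6) = -2*(5 - 6) = -2*(-1) = 2)
Y(s) = 4*s (Y(s) = 2*(s + s) = 2*(2*s) = 4*s)
S(W) = (-1 + W)/W (S(W) = 2*((W - 1)/(W + W)) = 2*((-1 + W)/((2*W))) = 2*((-1 + W)*(1/(2*W))) = 2*((-1 + W)/(2*W)) = (-1 + W)/W)
Y(sqrt(2 - 4))*S(7) = (4*sqrt(2 - 4))*((-1 + 7)/7) = (4*sqrt(-2))*((1/7)*6) = (4*(I*sqrt(2)))*(6/7) = (4*I*sqrt(2))*(6/7) = 24*I*sqrt(2)/7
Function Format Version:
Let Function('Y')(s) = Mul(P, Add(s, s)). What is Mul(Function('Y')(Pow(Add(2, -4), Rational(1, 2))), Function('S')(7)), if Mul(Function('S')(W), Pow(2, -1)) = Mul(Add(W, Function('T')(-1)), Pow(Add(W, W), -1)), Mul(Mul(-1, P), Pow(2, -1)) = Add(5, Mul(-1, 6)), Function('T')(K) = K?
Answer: Mul(Rational(24, 7), I, Pow(2, Rational(1, 2))) ≈ Mul(4.8487, I)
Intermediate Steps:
P = 2 (P = Mul(-2, Add(5, Mul(-1, 6))) = Mul(-2, Add(5, -6)) = Mul(-2, -1) = 2)
Function('Y')(s) = Mul(4, s) (Function('Y')(s) = Mul(2, Add(s, s)) = Mul(2, Mul(2, s)) = Mul(4, s))
Function('S')(W) = Mul(Pow(W, -1), Add(-1, W)) (Function('S')(W) = Mul(2, Mul(Add(W, -1), Pow(Add(W, W), -1))) = Mul(2, Mul(Add(-1, W), Pow(Mul(2, W), -1))) = Mul(2, Mul(Add(-1, W), Mul(Rational(1, 2), Pow(W, -1)))) = Mul(2, Mul(Rational(1, 2), Pow(W, -1), Add(-1, W))) = Mul(Pow(W, -1), Add(-1, W)))
Mul(Function('Y')(Pow(Add(2, -4), Rational(1, 2))), Function('S')(7)) = Mul(Mul(4, Pow(Add(2, -4), Rational(1, 2))), Mul(Pow(7, -1), Add(-1, 7))) = Mul(Mul(4, Pow(-2, Rational(1, 2))), Mul(Rational(1, 7), 6)) = Mul(Mul(4, Mul(I, Pow(2, Rational(1, 2)))), Rational(6, 7)) = Mul(Mul(4, I, Pow(2, Rational(1, 2))), Rational(6, 7)) = Mul(Rational(24, 7), I, Pow(2, Rational(1, 2)))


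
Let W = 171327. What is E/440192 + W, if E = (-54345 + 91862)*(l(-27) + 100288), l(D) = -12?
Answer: 19794707369/110048 ≈ 1.7987e+5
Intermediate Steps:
E = 3762054692 (E = (-54345 + 91862)*(-12 + 100288) = 37517*100276 = 3762054692)
E/440192 + W = 3762054692/440192 + 171327 = 3762054692*(1/440192) + 171327 = 940513673/110048 + 171327 = 19794707369/110048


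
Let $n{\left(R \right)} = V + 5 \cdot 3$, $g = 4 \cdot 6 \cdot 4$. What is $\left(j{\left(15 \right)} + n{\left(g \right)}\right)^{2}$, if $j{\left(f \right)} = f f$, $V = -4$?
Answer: $55696$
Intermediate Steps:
$j{\left(f \right)} = f^{2}$
$g = 96$ ($g = 24 \cdot 4 = 96$)
$n{\left(R \right)} = 11$ ($n{\left(R \right)} = -4 + 5 \cdot 3 = -4 + 15 = 11$)
$\left(j{\left(15 \right)} + n{\left(g \right)}\right)^{2} = \left(15^{2} + 11\right)^{2} = \left(225 + 11\right)^{2} = 236^{2} = 55696$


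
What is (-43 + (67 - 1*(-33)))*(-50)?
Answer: -2850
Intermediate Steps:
(-43 + (67 - 1*(-33)))*(-50) = (-43 + (67 + 33))*(-50) = (-43 + 100)*(-50) = 57*(-50) = -2850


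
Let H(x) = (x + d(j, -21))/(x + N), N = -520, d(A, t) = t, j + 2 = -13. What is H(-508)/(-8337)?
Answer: -529/8570436 ≈ -6.1724e-5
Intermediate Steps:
j = -15 (j = -2 - 13 = -15)
H(x) = (-21 + x)/(-520 + x) (H(x) = (x - 21)/(x - 520) = (-21 + x)/(-520 + x))
H(-508)/(-8337) = ((-21 - 508)/(-520 - 508))/(-8337) = (-529/(-1028))*(-1/8337) = -1/1028*(-529)*(-1/8337) = (529/1028)*(-1/8337) = -529/8570436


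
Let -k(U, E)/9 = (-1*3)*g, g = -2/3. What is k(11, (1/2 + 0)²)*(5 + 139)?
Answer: -2592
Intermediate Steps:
g = -⅔ (g = -2*⅓ = -⅔ ≈ -0.66667)
k(U, E) = -18 (k(U, E) = -9*(-1*3)*(-2)/3 = -(-27)*(-2)/3 = -9*2 = -18)
k(11, (1/2 + 0)²)*(5 + 139) = -18*(5 + 139) = -18*144 = -2592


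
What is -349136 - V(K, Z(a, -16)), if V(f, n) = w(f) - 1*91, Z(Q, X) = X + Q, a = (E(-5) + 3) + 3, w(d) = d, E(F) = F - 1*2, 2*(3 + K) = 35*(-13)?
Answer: -697629/2 ≈ -3.4881e+5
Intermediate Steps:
K = -461/2 (K = -3 + (35*(-13))/2 = -3 + (½)*(-455) = -3 - 455/2 = -461/2 ≈ -230.50)
E(F) = -2 + F (E(F) = F - 2 = -2 + F)
a = -1 (a = ((-2 - 5) + 3) + 3 = (-7 + 3) + 3 = -4 + 3 = -1)
Z(Q, X) = Q + X
V(f, n) = -91 + f (V(f, n) = f - 1*91 = f - 91 = -91 + f)
-349136 - V(K, Z(a, -16)) = -349136 - (-91 - 461/2) = -349136 - 1*(-643/2) = -349136 + 643/2 = -697629/2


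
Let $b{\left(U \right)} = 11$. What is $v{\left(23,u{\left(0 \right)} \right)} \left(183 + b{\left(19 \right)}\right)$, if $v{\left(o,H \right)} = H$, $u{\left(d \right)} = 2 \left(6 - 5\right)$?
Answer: $388$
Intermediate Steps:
$u{\left(d \right)} = 2$ ($u{\left(d \right)} = 2 \cdot 1 = 2$)
$v{\left(23,u{\left(0 \right)} \right)} \left(183 + b{\left(19 \right)}\right) = 2 \left(183 + 11\right) = 2 \cdot 194 = 388$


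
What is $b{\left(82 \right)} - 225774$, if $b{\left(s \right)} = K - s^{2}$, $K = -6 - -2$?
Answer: $-232502$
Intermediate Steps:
$K = -4$ ($K = -6 + 2 = -4$)
$b{\left(s \right)} = -4 - s^{2}$
$b{\left(82 \right)} - 225774 = \left(-4 - 82^{2}\right) - 225774 = \left(-4 - 6724\right) - 225774 = -6728 - 225774 = -232502$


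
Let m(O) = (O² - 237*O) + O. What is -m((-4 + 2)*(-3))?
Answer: 1380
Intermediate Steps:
m(O) = O² - 236*O
-m((-4 + 2)*(-3)) = -(-4 + 2)*(-3)*(-236 + (-4 + 2)*(-3)) = -(-2*(-3))*(-236 - 2*(-3)) = -6*(-236 + 6) = -6*(-230) = -1*(-1380) = 1380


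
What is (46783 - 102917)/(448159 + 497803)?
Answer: -28067/472981 ≈ -0.059341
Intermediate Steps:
(46783 - 102917)/(448159 + 497803) = -56134/945962 = -56134*1/945962 = -28067/472981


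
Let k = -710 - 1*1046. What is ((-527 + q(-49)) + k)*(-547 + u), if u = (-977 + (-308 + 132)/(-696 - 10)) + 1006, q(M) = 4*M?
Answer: 453076914/353 ≈ 1.2835e+6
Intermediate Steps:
u = 10325/353 (u = (-977 - 176/(-706)) + 1006 = (-977 - 176*(-1/706)) + 1006 = (-977 + 88/353) + 1006 = -344793/353 + 1006 = 10325/353 ≈ 29.249)
k = -1756 (k = -710 - 1046 = -1756)
((-527 + q(-49)) + k)*(-547 + u) = ((-527 + 4*(-49)) - 1756)*(-547 + 10325/353) = ((-527 - 196) - 1756)*(-182766/353) = (-723 - 1756)*(-182766/353) = -2479*(-182766/353) = 453076914/353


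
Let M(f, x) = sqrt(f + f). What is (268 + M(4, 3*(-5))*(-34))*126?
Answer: 33768 - 8568*sqrt(2) ≈ 21651.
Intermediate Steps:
M(f, x) = sqrt(2)*sqrt(f) (M(f, x) = sqrt(2*f) = sqrt(2)*sqrt(f))
(268 + M(4, 3*(-5))*(-34))*126 = (268 + (sqrt(2)*sqrt(4))*(-34))*126 = (268 + (sqrt(2)*2)*(-34))*126 = (268 + (2*sqrt(2))*(-34))*126 = (268 - 68*sqrt(2))*126 = 33768 - 8568*sqrt(2)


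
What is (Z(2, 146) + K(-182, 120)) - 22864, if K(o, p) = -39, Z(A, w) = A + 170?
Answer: -22731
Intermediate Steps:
Z(A, w) = 170 + A
(Z(2, 146) + K(-182, 120)) - 22864 = ((170 + 2) - 39) - 22864 = (172 - 39) - 22864 = 133 - 22864 = -22731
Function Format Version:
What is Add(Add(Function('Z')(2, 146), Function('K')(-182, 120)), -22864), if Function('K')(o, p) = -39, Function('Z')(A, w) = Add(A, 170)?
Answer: -22731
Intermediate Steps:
Function('Z')(A, w) = Add(170, A)
Add(Add(Function('Z')(2, 146), Function('K')(-182, 120)), -22864) = Add(Add(Add(170, 2), -39), -22864) = Add(Add(172, -39), -22864) = Add(133, -22864) = -22731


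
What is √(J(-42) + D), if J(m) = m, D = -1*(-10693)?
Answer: √10651 ≈ 103.20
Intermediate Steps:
D = 10693
√(J(-42) + D) = √(-42 + 10693) = √10651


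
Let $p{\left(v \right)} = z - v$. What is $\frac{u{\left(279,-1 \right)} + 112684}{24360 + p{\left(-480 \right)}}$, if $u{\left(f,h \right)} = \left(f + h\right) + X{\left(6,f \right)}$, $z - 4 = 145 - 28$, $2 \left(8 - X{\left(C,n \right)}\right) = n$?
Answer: $\frac{225661}{49922} \approx 4.5203$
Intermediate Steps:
$X{\left(C,n \right)} = 8 - \frac{n}{2}$
$z = 121$ ($z = 4 + \left(145 - 28\right) = 4 + 117 = 121$)
$u{\left(f,h \right)} = 8 + h + \frac{f}{2}$ ($u{\left(f,h \right)} = \left(f + h\right) - \left(-8 + \frac{f}{2}\right) = 8 + h + \frac{f}{2}$)
$p{\left(v \right)} = 121 - v$
$\frac{u{\left(279,-1 \right)} + 112684}{24360 + p{\left(-480 \right)}} = \frac{\left(8 - 1 + \frac{1}{2} \cdot 279\right) + 112684}{24360 + \left(121 - -480\right)} = \frac{\left(8 - 1 + \frac{279}{2}\right) + 112684}{24360 + \left(121 + 480\right)} = \frac{\frac{293}{2} + 112684}{24360 + 601} = \frac{225661}{2 \cdot 24961} = \frac{225661}{2} \cdot \frac{1}{24961} = \frac{225661}{49922}$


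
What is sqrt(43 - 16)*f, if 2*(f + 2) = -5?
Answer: -27*sqrt(3)/2 ≈ -23.383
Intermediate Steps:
f = -9/2 (f = -2 + (1/2)*(-5) = -2 - 5/2 = -9/2 ≈ -4.5000)
sqrt(43 - 16)*f = sqrt(43 - 16)*(-9/2) = sqrt(27)*(-9/2) = (3*sqrt(3))*(-9/2) = -27*sqrt(3)/2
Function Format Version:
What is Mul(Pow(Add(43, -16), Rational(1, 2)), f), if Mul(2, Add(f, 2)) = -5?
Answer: Mul(Rational(-27, 2), Pow(3, Rational(1, 2))) ≈ -23.383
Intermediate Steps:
f = Rational(-9, 2) (f = Add(-2, Mul(Rational(1, 2), -5)) = Add(-2, Rational(-5, 2)) = Rational(-9, 2) ≈ -4.5000)
Mul(Pow(Add(43, -16), Rational(1, 2)), f) = Mul(Pow(Add(43, -16), Rational(1, 2)), Rational(-9, 2)) = Mul(Pow(27, Rational(1, 2)), Rational(-9, 2)) = Mul(Mul(3, Pow(3, Rational(1, 2))), Rational(-9, 2)) = Mul(Rational(-27, 2), Pow(3, Rational(1, 2)))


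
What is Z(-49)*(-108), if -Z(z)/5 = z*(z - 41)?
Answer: 2381400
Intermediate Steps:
Z(z) = -5*z*(-41 + z) (Z(z) = -5*z*(z - 41) = -5*z*(-41 + z))
Z(-49)*(-108) = (5*(-49)*(41 - 1*(-49)))*(-108) = (5*(-49)*(41 + 49))*(-108) = (5*(-49)*90)*(-108) = -22050*(-108) = 2381400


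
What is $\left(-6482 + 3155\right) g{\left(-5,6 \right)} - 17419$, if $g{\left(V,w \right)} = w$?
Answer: $-37381$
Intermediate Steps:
$\left(-6482 + 3155\right) g{\left(-5,6 \right)} - 17419 = \left(-6482 + 3155\right) 6 - 17419 = \left(-3327\right) 6 - 17419 = -19962 - 17419 = -37381$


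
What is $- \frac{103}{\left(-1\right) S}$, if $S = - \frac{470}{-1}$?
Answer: $\frac{103}{470} \approx 0.21915$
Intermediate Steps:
$S = 470$ ($S = \left(-470\right) \left(-1\right) = 470$)
$- \frac{103}{\left(-1\right) S} = - \frac{103}{\left(-1\right) 470} = - \frac{103}{-470} = \left(-103\right) \left(- \frac{1}{470}\right) = \frac{103}{470}$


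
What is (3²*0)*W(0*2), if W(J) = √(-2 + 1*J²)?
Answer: 0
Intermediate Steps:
W(J) = √(-2 + J²)
(3²*0)*W(0*2) = (3²*0)*√(-2 + (0*2)²) = (9*0)*√(-2 + 0²) = 0*√(-2 + 0) = 0*√(-2) = 0*(I*√2) = 0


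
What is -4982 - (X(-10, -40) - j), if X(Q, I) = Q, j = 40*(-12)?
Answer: -5452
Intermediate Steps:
j = -480
-4982 - (X(-10, -40) - j) = -4982 - (-10 - 1*(-480)) = -4982 - (-10 + 480) = -4982 - 1*470 = -4982 - 470 = -5452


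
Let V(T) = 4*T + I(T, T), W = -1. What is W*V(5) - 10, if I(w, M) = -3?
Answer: -27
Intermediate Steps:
V(T) = -3 + 4*T (V(T) = 4*T - 3 = -3 + 4*T)
W*V(5) - 10 = -(-3 + 4*5) - 10 = -(-3 + 20) - 10 = -1*17 - 10 = -17 - 10 = -27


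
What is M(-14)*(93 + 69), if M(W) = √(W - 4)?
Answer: 486*I*√2 ≈ 687.31*I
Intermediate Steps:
M(W) = √(-4 + W)
M(-14)*(93 + 69) = √(-4 - 14)*(93 + 69) = √(-18)*162 = (3*I*√2)*162 = 486*I*√2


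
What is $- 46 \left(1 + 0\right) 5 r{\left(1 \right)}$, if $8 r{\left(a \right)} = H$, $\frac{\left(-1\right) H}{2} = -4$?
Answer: $-230$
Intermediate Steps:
$H = 8$ ($H = \left(-2\right) \left(-4\right) = 8$)
$r{\left(a \right)} = 1$ ($r{\left(a \right)} = \frac{1}{8} \cdot 8 = 1$)
$- 46 \left(1 + 0\right) 5 r{\left(1 \right)} = - 46 \left(1 + 0\right) 5 \cdot 1 = - 46 \cdot 1 \cdot 5 \cdot 1 = \left(-46\right) 5 \cdot 1 = \left(-230\right) 1 = -230$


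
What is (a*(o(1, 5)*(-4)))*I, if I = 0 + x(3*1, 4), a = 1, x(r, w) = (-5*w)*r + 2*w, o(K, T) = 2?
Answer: 416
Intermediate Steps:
x(r, w) = 2*w - 5*r*w (x(r, w) = -5*r*w + 2*w = 2*w - 5*r*w)
I = -52 (I = 0 + 4*(2 - 15) = 0 + 4*(-13) = 0 - 52 = -52)
(a*(o(1, 5)*(-4)))*I = (1*(2*(-4)))*(-52) = (1*(-8))*(-52) = -8*(-52) = 416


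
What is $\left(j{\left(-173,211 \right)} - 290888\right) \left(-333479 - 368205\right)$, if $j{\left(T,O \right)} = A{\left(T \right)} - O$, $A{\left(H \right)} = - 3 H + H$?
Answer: $204016728052$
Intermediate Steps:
$A{\left(H \right)} = - 2 H$
$j{\left(T,O \right)} = - O - 2 T$ ($j{\left(T,O \right)} = - 2 T - O = - O - 2 T$)
$\left(j{\left(-173,211 \right)} - 290888\right) \left(-333479 - 368205\right) = \left(\left(\left(-1\right) 211 - -346\right) - 290888\right) \left(-333479 - 368205\right) = \left(\left(-211 + 346\right) - 290888\right) \left(-701684\right) = \left(135 - 290888\right) \left(-701684\right) = \left(-290753\right) \left(-701684\right) = 204016728052$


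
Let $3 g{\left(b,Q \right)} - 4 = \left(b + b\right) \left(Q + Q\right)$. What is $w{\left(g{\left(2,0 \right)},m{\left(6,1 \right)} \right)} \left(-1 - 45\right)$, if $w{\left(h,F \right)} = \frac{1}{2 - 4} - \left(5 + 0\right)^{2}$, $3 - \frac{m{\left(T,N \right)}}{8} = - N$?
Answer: $1173$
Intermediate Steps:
$g{\left(b,Q \right)} = \frac{4}{3} + \frac{4 Q b}{3}$ ($g{\left(b,Q \right)} = \frac{4}{3} + \frac{\left(b + b\right) \left(Q + Q\right)}{3} = \frac{4}{3} + \frac{2 b 2 Q}{3} = \frac{4}{3} + \frac{4 Q b}{3}$)
$m{\left(T,N \right)} = 24 + 8 N$ ($m{\left(T,N \right)} = 24 - 8 \left(- N\right) = 24 + 8 N$)
$w{\left(h,F \right)} = - \frac{51}{2}$ ($w{\left(h,F \right)} = \frac{1}{-2} - 5^{2} = - \frac{1}{2} - 25 = - \frac{51}{2}$)
$w{\left(g{\left(2,0 \right)},m{\left(6,1 \right)} \right)} \left(-1 - 45\right) = - \frac{51 \left(-1 - 45\right)}{2} = \left(- \frac{51}{2}\right) \left(-46\right) = 1173$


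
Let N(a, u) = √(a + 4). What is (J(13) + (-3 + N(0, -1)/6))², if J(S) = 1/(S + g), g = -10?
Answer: 49/9 ≈ 5.4444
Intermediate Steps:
J(S) = 1/(-10 + S) (J(S) = 1/(S - 10) = 1/(-10 + S))
N(a, u) = √(4 + a)
(J(13) + (-3 + N(0, -1)/6))² = (1/(-10 + 13) + (-3 + √(4 + 0)/6))² = (1/3 + (-3 + √4/6))² = (⅓ + (-3 + (⅙)*2))² = (⅓ + (-3 + ⅓))² = (⅓ - 8/3)² = (-7/3)² = 49/9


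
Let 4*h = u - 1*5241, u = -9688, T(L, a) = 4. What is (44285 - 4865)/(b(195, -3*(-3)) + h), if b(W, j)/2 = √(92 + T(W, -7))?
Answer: -2354004720/222868897 - 5045760*√6/222868897 ≈ -10.618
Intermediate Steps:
h = -14929/4 (h = (-9688 - 1*5241)/4 = (-9688 - 5241)/4 = (¼)*(-14929) = -14929/4 ≈ -3732.3)
b(W, j) = 8*√6 (b(W, j) = 2*√(92 + 4) = 2*√96 = 2*(4*√6) = 8*√6)
(44285 - 4865)/(b(195, -3*(-3)) + h) = (44285 - 4865)/(8*√6 - 14929/4) = 39420/(-14929/4 + 8*√6)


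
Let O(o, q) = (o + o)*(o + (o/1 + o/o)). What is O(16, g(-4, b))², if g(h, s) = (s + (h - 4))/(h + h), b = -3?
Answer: 1115136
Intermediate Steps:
g(h, s) = (-4 + h + s)/(2*h) (g(h, s) = (s + (-4 + h))/((2*h)) = (-4 + h + s)*(1/(2*h)) = (-4 + h + s)/(2*h))
O(o, q) = 2*o*(1 + 2*o) (O(o, q) = (2*o)*(o + (o*1 + 1)) = (2*o)*(o + (o + 1)) = (2*o)*(o + (1 + o)) = (2*o)*(1 + 2*o) = 2*o*(1 + 2*o))
O(16, g(-4, b))² = (2*16*(1 + 2*16))² = (2*16*(1 + 32))² = (2*16*33)² = 1056² = 1115136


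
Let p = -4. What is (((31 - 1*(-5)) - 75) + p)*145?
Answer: -6235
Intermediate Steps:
(((31 - 1*(-5)) - 75) + p)*145 = (((31 - 1*(-5)) - 75) - 4)*145 = (((31 + 5) - 75) - 4)*145 = ((36 - 75) - 4)*145 = (-39 - 4)*145 = -43*145 = -6235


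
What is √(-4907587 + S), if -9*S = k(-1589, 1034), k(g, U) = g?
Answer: 11*I*√365014/3 ≈ 2215.3*I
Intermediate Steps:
S = 1589/9 (S = -⅑*(-1589) = 1589/9 ≈ 176.56)
√(-4907587 + S) = √(-4907587 + 1589/9) = √(-44166694/9) = 11*I*√365014/3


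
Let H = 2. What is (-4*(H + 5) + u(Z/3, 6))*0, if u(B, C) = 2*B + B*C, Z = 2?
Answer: 0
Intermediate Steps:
(-4*(H + 5) + u(Z/3, 6))*0 = (-4*(2 + 5) + (2/3)*(2 + 6))*0 = (-4*7 + (2*(⅓))*8)*0 = (-28 + (⅔)*8)*0 = (-28 + 16/3)*0 = -68/3*0 = 0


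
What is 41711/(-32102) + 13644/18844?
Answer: -12428657/21604646 ≈ -0.57528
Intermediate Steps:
41711/(-32102) + 13644/18844 = 41711*(-1/32102) + 13644*(1/18844) = -41711/32102 + 3411/4711 = -12428657/21604646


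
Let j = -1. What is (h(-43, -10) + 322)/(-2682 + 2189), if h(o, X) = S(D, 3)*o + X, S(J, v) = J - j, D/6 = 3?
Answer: 505/493 ≈ 1.0243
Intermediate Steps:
D = 18 (D = 6*3 = 18)
S(J, v) = 1 + J (S(J, v) = J - 1*(-1) = J + 1 = 1 + J)
h(o, X) = X + 19*o (h(o, X) = (1 + 18)*o + X = 19*o + X = X + 19*o)
(h(-43, -10) + 322)/(-2682 + 2189) = ((-10 + 19*(-43)) + 322)/(-2682 + 2189) = ((-10 - 817) + 322)/(-493) = (-827 + 322)*(-1/493) = -505*(-1/493) = 505/493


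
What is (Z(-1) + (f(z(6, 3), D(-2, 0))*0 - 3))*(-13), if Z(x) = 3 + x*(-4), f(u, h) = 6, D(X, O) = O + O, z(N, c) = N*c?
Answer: -52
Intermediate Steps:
D(X, O) = 2*O
Z(x) = 3 - 4*x
(Z(-1) + (f(z(6, 3), D(-2, 0))*0 - 3))*(-13) = ((3 - 4*(-1)) + (6*0 - 3))*(-13) = ((3 + 4) + (0 - 3))*(-13) = (7 - 3)*(-13) = 4*(-13) = -52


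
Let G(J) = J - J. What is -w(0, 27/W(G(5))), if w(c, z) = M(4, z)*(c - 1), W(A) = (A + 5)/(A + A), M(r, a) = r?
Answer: 4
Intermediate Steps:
G(J) = 0
W(A) = (5 + A)/(2*A) (W(A) = (5 + A)/((2*A)) = (5 + A)*(1/(2*A)) = (5 + A)/(2*A))
w(c, z) = -4 + 4*c (w(c, z) = 4*(c - 1) = 4*(-1 + c) = -4 + 4*c)
-w(0, 27/W(G(5))) = -(-4 + 4*0) = -(-4 + 0) = -1*(-4) = 4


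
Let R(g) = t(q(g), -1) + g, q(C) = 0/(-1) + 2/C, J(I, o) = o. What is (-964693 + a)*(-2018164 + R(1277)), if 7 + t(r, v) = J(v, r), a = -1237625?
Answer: 5672232178888248/1277 ≈ 4.4418e+12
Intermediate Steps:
q(C) = 2/C (q(C) = 0*(-1) + 2/C = 0 + 2/C = 2/C)
t(r, v) = -7 + r
R(g) = -7 + g + 2/g (R(g) = (-7 + 2/g) + g = -7 + g + 2/g)
(-964693 + a)*(-2018164 + R(1277)) = (-964693 - 1237625)*(-2018164 + (-7 + 1277 + 2/1277)) = -2202318*(-2018164 + (-7 + 1277 + 2*(1/1277))) = -2202318*(-2018164 + (-7 + 1277 + 2/1277)) = -2202318*(-2018164 + 1621792/1277) = -2202318*(-2575573636/1277) = 5672232178888248/1277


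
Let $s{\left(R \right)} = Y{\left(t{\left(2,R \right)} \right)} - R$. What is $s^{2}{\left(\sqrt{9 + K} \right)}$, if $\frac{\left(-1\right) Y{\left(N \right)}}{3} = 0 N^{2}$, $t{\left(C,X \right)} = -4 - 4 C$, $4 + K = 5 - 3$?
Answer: $7$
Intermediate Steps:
$K = -2$ ($K = -4 + \left(5 - 3\right) = -4 + 2 = -2$)
$Y{\left(N \right)} = 0$ ($Y{\left(N \right)} = - 3 \cdot 0 N^{2} = \left(-3\right) 0 = 0$)
$s{\left(R \right)} = - R$ ($s{\left(R \right)} = 0 - R = - R$)
$s^{2}{\left(\sqrt{9 + K} \right)} = \left(- \sqrt{9 - 2}\right)^{2} = \left(- \sqrt{7}\right)^{2} = 7$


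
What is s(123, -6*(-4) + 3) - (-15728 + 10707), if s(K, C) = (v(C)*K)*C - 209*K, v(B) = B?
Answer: 68981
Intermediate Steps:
s(K, C) = -209*K + K*C² (s(K, C) = (C*K)*C - 209*K = K*C² - 209*K = -209*K + K*C²)
s(123, -6*(-4) + 3) - (-15728 + 10707) = 123*(-209 + (-6*(-4) + 3)²) - (-15728 + 10707) = 123*(-209 + (24 + 3)²) - 1*(-5021) = 123*(-209 + 27²) + 5021 = 123*(-209 + 729) + 5021 = 123*520 + 5021 = 63960 + 5021 = 68981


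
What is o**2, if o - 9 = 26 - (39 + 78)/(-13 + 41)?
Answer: 744769/784 ≈ 949.96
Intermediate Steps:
o = 863/28 (o = 9 + (26 - (39 + 78)/(-13 + 41)) = 9 + (26 - 117/28) = 9 + 611/28 = 863/28 ≈ 30.821)
o**2 = (863/28)**2 = 744769/784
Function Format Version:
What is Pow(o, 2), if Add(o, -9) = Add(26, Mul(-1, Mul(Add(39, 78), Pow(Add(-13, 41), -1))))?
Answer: Rational(744769, 784) ≈ 949.96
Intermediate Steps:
o = Rational(863, 28) (o = Add(9, Add(26, Mul(-1, Mul(Add(39, 78), Pow(Add(-13, 41), -1))))) = Add(9, Add(26, Mul(-1, Mul(117, Pow(28, -1))))) = Add(9, Add(26, Mul(-1, Mul(117, Rational(1, 28))))) = Add(9, Add(26, Mul(-1, Rational(117, 28)))) = Add(9, Add(26, Rational(-117, 28))) = Add(9, Rational(611, 28)) = Rational(863, 28) ≈ 30.821)
Pow(o, 2) = Pow(Rational(863, 28), 2) = Rational(744769, 784)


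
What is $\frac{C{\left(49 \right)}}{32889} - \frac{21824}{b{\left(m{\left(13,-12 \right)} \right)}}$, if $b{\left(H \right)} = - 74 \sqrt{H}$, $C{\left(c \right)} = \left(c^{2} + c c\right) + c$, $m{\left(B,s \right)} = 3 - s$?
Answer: $\frac{1617}{10963} + \frac{10912 \sqrt{15}}{555} \approx 76.295$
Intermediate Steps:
$C{\left(c \right)} = c + 2 c^{2}$ ($C{\left(c \right)} = \left(c^{2} + c^{2}\right) + c = 2 c^{2} + c = c + 2 c^{2}$)
$\frac{C{\left(49 \right)}}{32889} - \frac{21824}{b{\left(m{\left(13,-12 \right)} \right)}} = \frac{49 \left(1 + 2 \cdot 49\right)}{32889} - \frac{21824}{\left(-74\right) \sqrt{3 - -12}} = 49 \left(1 + 98\right) \frac{1}{32889} - \frac{21824}{\left(-74\right) \sqrt{3 + 12}} = 49 \cdot 99 \cdot \frac{1}{32889} - \frac{21824}{\left(-74\right) \sqrt{15}} = 4851 \cdot \frac{1}{32889} - 21824 \left(- \frac{\sqrt{15}}{1110}\right) = \frac{1617}{10963} + \frac{10912 \sqrt{15}}{555}$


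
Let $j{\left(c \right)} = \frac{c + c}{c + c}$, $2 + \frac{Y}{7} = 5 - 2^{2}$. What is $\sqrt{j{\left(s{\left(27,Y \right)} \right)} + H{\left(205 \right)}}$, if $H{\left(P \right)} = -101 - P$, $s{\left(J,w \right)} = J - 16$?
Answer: $i \sqrt{305} \approx 17.464 i$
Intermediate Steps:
$Y = -7$ ($Y = -14 + 7 \left(5 - 2^{2}\right) = -14 + 7 \left(5 - 4\right) = -14 + 7 \cdot 1 = -14 + 7 = -7$)
$s{\left(J,w \right)} = -16 + J$ ($s{\left(J,w \right)} = J - 16 = -16 + J$)
$j{\left(c \right)} = 1$ ($j{\left(c \right)} = \frac{2 c}{2 c} = 2 c \frac{1}{2 c} = 1$)
$\sqrt{j{\left(s{\left(27,Y \right)} \right)} + H{\left(205 \right)}} = \sqrt{1 - 306} = \sqrt{-305} = i \sqrt{305}$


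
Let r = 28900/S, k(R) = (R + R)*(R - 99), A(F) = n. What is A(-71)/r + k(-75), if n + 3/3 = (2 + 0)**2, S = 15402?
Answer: 22186359/850 ≈ 26102.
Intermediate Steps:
n = 3 (n = -1 + (2 + 0)**2 = -1 + 2**2 = -1 + 4 = 3)
A(F) = 3
k(R) = 2*R*(-99 + R) (k(R) = (2*R)*(-99 + R) = 2*R*(-99 + R))
r = 850/453 (r = 28900/15402 = 28900*(1/15402) = 850/453 ≈ 1.8764)
A(-71)/r + k(-75) = 3/(850/453) + 2*(-75)*(-99 - 75) = 3*(453/850) + 2*(-75)*(-174) = 1359/850 + 26100 = 22186359/850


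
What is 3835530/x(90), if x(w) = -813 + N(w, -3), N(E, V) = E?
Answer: -1278510/241 ≈ -5305.0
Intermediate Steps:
x(w) = -813 + w
3835530/x(90) = 3835530/(-813 + 90) = 3835530/(-723) = 3835530*(-1/723) = -1278510/241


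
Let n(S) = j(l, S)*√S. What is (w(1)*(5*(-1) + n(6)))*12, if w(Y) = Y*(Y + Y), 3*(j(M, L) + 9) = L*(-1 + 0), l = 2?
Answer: -120 - 264*√6 ≈ -766.67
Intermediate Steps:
j(M, L) = -9 - L/3 (j(M, L) = -9 + (L*(-1 + 0))/3 = -9 + (L*(-1))/3 = -9 + (-L)/3 = -9 - L/3)
n(S) = √S*(-9 - S/3) (n(S) = (-9 - S/3)*√S = √S*(-9 - S/3))
w(Y) = 2*Y² (w(Y) = Y*(2*Y) = 2*Y²)
(w(1)*(5*(-1) + n(6)))*12 = ((2*1²)*(5*(-1) + √6*(-27 - 1*6)/3))*12 = ((2*1)*(-5 + √6*(-27 - 6)/3))*12 = (2*(-5 + (⅓)*√6*(-33)))*12 = (2*(-5 - 11*√6))*12 = (-10 - 22*√6)*12 = -120 - 264*√6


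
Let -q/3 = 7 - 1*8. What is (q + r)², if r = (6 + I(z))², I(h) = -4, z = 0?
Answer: 49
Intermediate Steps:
r = 4 (r = (6 - 4)² = 2² = 4)
q = 3 (q = -3*(7 - 1*8) = -3*(7 - 8) = -3*(-1) = 3)
(q + r)² = (3 + 4)² = 7² = 49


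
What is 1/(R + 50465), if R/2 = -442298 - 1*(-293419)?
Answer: -1/247293 ≈ -4.0438e-6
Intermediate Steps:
R = -297758 (R = 2*(-442298 - 1*(-293419)) = 2*(-442298 + 293419) = 2*(-148879) = -297758)
1/(R + 50465) = 1/(-297758 + 50465) = 1/(-247293) = -1/247293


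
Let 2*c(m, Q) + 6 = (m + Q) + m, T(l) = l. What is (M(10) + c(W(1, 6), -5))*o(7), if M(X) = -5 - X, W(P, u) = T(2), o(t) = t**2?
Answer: -1813/2 ≈ -906.50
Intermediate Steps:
W(P, u) = 2
c(m, Q) = -3 + m + Q/2 (c(m, Q) = -3 + ((m + Q) + m)/2 = -3 + ((Q + m) + m)/2 = -3 + (Q + 2*m)/2 = -3 + (m + Q/2) = -3 + m + Q/2)
(M(10) + c(W(1, 6), -5))*o(7) = ((-5 - 1*10) + (-3 + 2 + (1/2)*(-5)))*7**2 = ((-5 - 10) + (-3 + 2 - 5/2))*49 = (-15 - 7/2)*49 = -37/2*49 = -1813/2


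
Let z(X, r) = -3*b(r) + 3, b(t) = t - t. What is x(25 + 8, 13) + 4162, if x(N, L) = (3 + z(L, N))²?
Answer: 4198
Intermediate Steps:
b(t) = 0
z(X, r) = 3 (z(X, r) = -3*0 + 3 = 0 + 3 = 3)
x(N, L) = 36 (x(N, L) = (3 + 3)² = 6² = 36)
x(25 + 8, 13) + 4162 = 36 + 4162 = 4198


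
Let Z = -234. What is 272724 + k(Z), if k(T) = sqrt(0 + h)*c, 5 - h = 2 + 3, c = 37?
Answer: 272724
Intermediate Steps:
h = 0 (h = 5 - (2 + 3) = 5 - 1*5 = 5 - 5 = 0)
k(T) = 0 (k(T) = sqrt(0 + 0)*37 = sqrt(0)*37 = 0*37 = 0)
272724 + k(Z) = 272724 + 0 = 272724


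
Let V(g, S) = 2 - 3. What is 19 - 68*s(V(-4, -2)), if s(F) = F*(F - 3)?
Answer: -253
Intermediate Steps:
V(g, S) = -1
s(F) = F*(-3 + F)
19 - 68*s(V(-4, -2)) = 19 - (-68)*(-3 - 1) = 19 - (-68)*(-4) = 19 - 68*4 = 19 - 272 = -253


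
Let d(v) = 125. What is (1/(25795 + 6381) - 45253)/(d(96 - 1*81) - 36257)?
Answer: 485353509/387527744 ≈ 1.2524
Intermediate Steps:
(1/(25795 + 6381) - 45253)/(d(96 - 1*81) - 36257) = (1/(25795 + 6381) - 45253)/(125 - 36257) = (1/32176 - 45253)/(-36132) = (1/32176 - 45253)*(-1/36132) = -1456060527/32176*(-1/36132) = 485353509/387527744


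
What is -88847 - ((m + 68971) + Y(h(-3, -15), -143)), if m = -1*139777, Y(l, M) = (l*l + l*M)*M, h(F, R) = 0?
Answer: -18041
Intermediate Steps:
Y(l, M) = M*(l² + M*l) (Y(l, M) = (l² + M*l)*M = M*(l² + M*l))
m = -139777
-88847 - ((m + 68971) + Y(h(-3, -15), -143)) = -88847 - ((-139777 + 68971) - 143*0*(-143 + 0)) = -88847 - (-70806 - 143*0*(-143)) = -88847 - (-70806 + 0) = -88847 - 1*(-70806) = -88847 + 70806 = -18041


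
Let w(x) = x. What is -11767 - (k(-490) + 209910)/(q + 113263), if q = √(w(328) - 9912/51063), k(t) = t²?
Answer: -514047849081896277/43670802988793 + 720016*√1483907801/43670802988793 ≈ -11771.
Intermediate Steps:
q = 8*√1483907801/17021 (q = √(328 - 9912/51063) = √(328 - 9912*1/51063) = √(328 - 3304/17021) = √(5579584/17021) = 8*√1483907801/17021 ≈ 18.105)
-11767 - (k(-490) + 209910)/(q + 113263) = -11767 - ((-490)² + 209910)/(8*√1483907801/17021 + 113263) = -11767 - (240100 + 209910)/(113263 + 8*√1483907801/17021) = -11767 - 450010/(113263 + 8*√1483907801/17021)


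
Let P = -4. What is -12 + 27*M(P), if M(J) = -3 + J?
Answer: -201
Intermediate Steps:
-12 + 27*M(P) = -12 + 27*(-3 - 4) = -12 + 27*(-7) = -12 - 189 = -201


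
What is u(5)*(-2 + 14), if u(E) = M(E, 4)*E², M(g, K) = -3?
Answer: -900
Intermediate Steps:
u(E) = -3*E²
u(5)*(-2 + 14) = (-3*5²)*(-2 + 14) = -3*25*12 = -75*12 = -900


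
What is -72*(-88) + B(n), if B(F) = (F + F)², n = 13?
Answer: 7012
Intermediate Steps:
B(F) = 4*F² (B(F) = (2*F)² = 4*F²)
-72*(-88) + B(n) = -72*(-88) + 4*13² = 6336 + 4*169 = 6336 + 676 = 7012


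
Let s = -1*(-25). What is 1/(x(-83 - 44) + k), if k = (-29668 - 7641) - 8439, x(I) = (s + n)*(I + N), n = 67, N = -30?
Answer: -1/60192 ≈ -1.6614e-5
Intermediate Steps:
s = 25
x(I) = -2760 + 92*I (x(I) = (25 + 67)*(I - 30) = 92*(-30 + I) = -2760 + 92*I)
k = -45748 (k = -37309 - 8439 = -45748)
1/(x(-83 - 44) + k) = 1/((-2760 + 92*(-83 - 44)) - 45748) = 1/((-2760 + 92*(-127)) - 45748) = 1/((-2760 - 11684) - 45748) = 1/(-14444 - 45748) = 1/(-60192) = -1/60192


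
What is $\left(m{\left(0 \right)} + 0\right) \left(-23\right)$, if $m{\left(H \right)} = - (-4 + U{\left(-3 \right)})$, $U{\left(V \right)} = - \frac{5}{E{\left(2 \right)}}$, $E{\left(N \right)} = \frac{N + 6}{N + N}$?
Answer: $- \frac{299}{2} \approx -149.5$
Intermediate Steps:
$E{\left(N \right)} = \frac{6 + N}{2 N}$
$U{\left(V \right)} = - \frac{5}{2}$ ($U{\left(V \right)} = - \frac{5}{\frac{1}{2} \cdot \frac{1}{2} \left(6 + 2\right)} = - \frac{5}{\frac{1}{2} \cdot \frac{1}{2} \cdot 8} = - \frac{5}{2}$)
$m{\left(H \right)} = \frac{13}{2}$ ($m{\left(H \right)} = - (-4 - \frac{5}{2}) = \left(-1\right) \left(- \frac{13}{2}\right) = \frac{13}{2}$)
$\left(m{\left(0 \right)} + 0\right) \left(-23\right) = \left(\frac{13}{2} + 0\right) \left(-23\right) = \frac{13}{2} \left(-23\right) = - \frac{299}{2}$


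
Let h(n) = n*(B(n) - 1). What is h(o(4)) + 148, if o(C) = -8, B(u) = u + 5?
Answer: 180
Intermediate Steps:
B(u) = 5 + u
h(n) = n*(4 + n) (h(n) = n*((5 + n) - 1) = n*(4 + n))
h(o(4)) + 148 = -8*(4 - 8) + 148 = -8*(-4) + 148 = 32 + 148 = 180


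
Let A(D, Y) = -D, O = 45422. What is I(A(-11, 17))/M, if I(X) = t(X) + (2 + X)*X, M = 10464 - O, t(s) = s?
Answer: -1/227 ≈ -0.0044053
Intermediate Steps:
M = -34958 (M = 10464 - 1*45422 = 10464 - 45422 = -34958)
I(X) = X + X*(2 + X) (I(X) = X + (2 + X)*X = X + X*(2 + X))
I(A(-11, 17))/M = ((-1*(-11))*(3 - 1*(-11)))/(-34958) = (11*(3 + 11))*(-1/34958) = (11*14)*(-1/34958) = 154*(-1/34958) = -1/227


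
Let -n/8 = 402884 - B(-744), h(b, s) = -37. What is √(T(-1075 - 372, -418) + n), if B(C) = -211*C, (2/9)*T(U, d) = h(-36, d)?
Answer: I*√7869466/2 ≈ 1402.6*I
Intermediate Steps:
T(U, d) = -333/2 (T(U, d) = (9/2)*(-37) = -333/2)
n = -1967200 (n = -8*(402884 - (-211)*(-744)) = -8*(402884 - 1*156984) = -8*(402884 - 156984) = -8*245900 = -1967200)
√(T(-1075 - 372, -418) + n) = √(-333/2 - 1967200) = √(-3934733/2) = I*√7869466/2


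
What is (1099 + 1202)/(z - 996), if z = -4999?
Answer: -2301/5995 ≈ -0.38382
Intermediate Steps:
(1099 + 1202)/(z - 996) = (1099 + 1202)/(-4999 - 996) = 2301/(-5995) = 2301*(-1/5995) = -2301/5995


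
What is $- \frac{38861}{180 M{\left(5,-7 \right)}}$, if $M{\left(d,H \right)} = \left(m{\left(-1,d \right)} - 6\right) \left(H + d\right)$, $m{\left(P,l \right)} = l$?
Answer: $- \frac{38861}{360} \approx -107.95$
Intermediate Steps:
$M{\left(d,H \right)} = \left(-6 + d\right) \left(H + d\right)$ ($M{\left(d,H \right)} = \left(d - 6\right) \left(H + d\right) = \left(-6 + d\right) \left(H + d\right)$)
$- \frac{38861}{180 M{\left(5,-7 \right)}} = - \frac{38861}{180 \left(5^{2} - -42 - 30 - 35\right)} = - \frac{38861}{180 \left(25 + 42 - 30 - 35\right)} = - \frac{38861}{180 \cdot 2} = - \frac{38861}{360}$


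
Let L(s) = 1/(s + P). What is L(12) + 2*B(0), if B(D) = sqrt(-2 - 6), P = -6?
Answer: 1/6 + 4*I*sqrt(2) ≈ 0.16667 + 5.6569*I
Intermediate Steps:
L(s) = 1/(-6 + s) (L(s) = 1/(s - 6) = 1/(-6 + s))
B(D) = 2*I*sqrt(2) (B(D) = sqrt(-8) = 2*I*sqrt(2))
L(12) + 2*B(0) = 1/(-6 + 12) + 2*(2*I*sqrt(2)) = 1/6 + 4*I*sqrt(2)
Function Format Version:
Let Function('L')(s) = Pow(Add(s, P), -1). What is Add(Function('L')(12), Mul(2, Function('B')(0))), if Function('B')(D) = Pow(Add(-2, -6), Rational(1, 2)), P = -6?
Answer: Add(Rational(1, 6), Mul(4, I, Pow(2, Rational(1, 2)))) ≈ Add(0.16667, Mul(5.6569, I))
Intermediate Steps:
Function('L')(s) = Pow(Add(-6, s), -1) (Function('L')(s) = Pow(Add(s, -6), -1) = Pow(Add(-6, s), -1))
Function('B')(D) = Mul(2, I, Pow(2, Rational(1, 2))) (Function('B')(D) = Pow(-8, Rational(1, 2)) = Mul(2, I, Pow(2, Rational(1, 2))))
Add(Function('L')(12), Mul(2, Function('B')(0))) = Add(Pow(Add(-6, 12), -1), Mul(2, Mul(2, I, Pow(2, Rational(1, 2))))) = Add(Pow(6, -1), Mul(4, I, Pow(2, Rational(1, 2)))) = Add(Rational(1, 6), Mul(4, I, Pow(2, Rational(1, 2))))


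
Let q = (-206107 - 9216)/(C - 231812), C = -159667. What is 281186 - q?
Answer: 110078198771/391479 ≈ 2.8119e+5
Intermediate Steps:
q = 215323/391479 (q = (-206107 - 9216)/(-159667 - 231812) = -215323/(-391479) = -215323*(-1/391479) = 215323/391479 ≈ 0.55002)
281186 - q = 281186 - 1*215323/391479 = 281186 - 215323/391479 = 110078198771/391479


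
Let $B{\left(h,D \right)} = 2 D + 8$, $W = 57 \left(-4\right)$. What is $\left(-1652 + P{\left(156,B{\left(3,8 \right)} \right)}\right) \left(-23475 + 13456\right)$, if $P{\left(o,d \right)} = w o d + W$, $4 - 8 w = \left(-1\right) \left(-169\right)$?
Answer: $792502900$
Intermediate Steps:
$w = - \frac{165}{8}$ ($w = \frac{1}{2} - \frac{\left(-1\right) \left(-169\right)}{8} = \frac{1}{2} - \frac{169}{8} = - \frac{165}{8} \approx -20.625$)
$W = -228$
$B{\left(h,D \right)} = 8 + 2 D$
$P{\left(o,d \right)} = -228 - \frac{165 d o}{8}$ ($P{\left(o,d \right)} = - \frac{165 o}{8} d - 228 = - \frac{165 d o}{8} - 228 = -228 - \frac{165 d o}{8}$)
$\left(-1652 + P{\left(156,B{\left(3,8 \right)} \right)}\right) \left(-23475 + 13456\right) = \left(-1652 - \left(228 + \frac{165}{8} \left(8 + 2 \cdot 8\right) 156\right)\right) \left(-23475 + 13456\right) = \left(-1652 - \left(228 + \frac{165}{8} \left(8 + 16\right) 156\right)\right) \left(-10019\right) = \left(-1652 - \left(228 + 495 \cdot 156\right)\right) \left(-10019\right) = \left(-1652 - 77448\right) \left(-10019\right) = \left(-79100\right) \left(-10019\right) = 792502900$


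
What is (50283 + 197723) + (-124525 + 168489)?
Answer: 291970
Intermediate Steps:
(50283 + 197723) + (-124525 + 168489) = 248006 + 43964 = 291970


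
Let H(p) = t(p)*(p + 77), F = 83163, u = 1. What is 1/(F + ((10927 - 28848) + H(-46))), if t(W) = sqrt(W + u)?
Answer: 65242/4256561809 - 93*I*sqrt(5)/4256561809 ≈ 1.5327e-5 - 4.8855e-8*I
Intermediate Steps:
t(W) = sqrt(1 + W) (t(W) = sqrt(W + 1) = sqrt(1 + W))
H(p) = sqrt(1 + p)*(77 + p) (H(p) = sqrt(1 + p)*(p + 77) = sqrt(1 + p)*(77 + p))
1/(F + ((10927 - 28848) + H(-46))) = 1/(83163 + ((10927 - 28848) + sqrt(1 - 46)*(77 - 46))) = 1/(83163 + (-17921 + sqrt(-45)*31)) = 1/(83163 + (-17921 + (3*I*sqrt(5))*31)) = 1/(83163 + (-17921 + 93*I*sqrt(5))) = 1/(65242 + 93*I*sqrt(5))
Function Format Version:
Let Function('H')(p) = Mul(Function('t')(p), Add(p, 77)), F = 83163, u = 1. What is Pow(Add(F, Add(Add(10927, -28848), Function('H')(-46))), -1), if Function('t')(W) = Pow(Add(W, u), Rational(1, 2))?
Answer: Add(Rational(65242, 4256561809), Mul(Rational(-93, 4256561809), I, Pow(5, Rational(1, 2)))) ≈ Add(1.5327e-5, Mul(-4.8855e-8, I))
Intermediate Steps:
Function('t')(W) = Pow(Add(1, W), Rational(1, 2)) (Function('t')(W) = Pow(Add(W, 1), Rational(1, 2)) = Pow(Add(1, W), Rational(1, 2)))
Function('H')(p) = Mul(Pow(Add(1, p), Rational(1, 2)), Add(77, p)) (Function('H')(p) = Mul(Pow(Add(1, p), Rational(1, 2)), Add(p, 77)) = Mul(Pow(Add(1, p), Rational(1, 2)), Add(77, p)))
Pow(Add(F, Add(Add(10927, -28848), Function('H')(-46))), -1) = Pow(Add(83163, Add(Add(10927, -28848), Mul(Pow(Add(1, -46), Rational(1, 2)), Add(77, -46)))), -1) = Pow(Add(83163, Add(-17921, Mul(Pow(-45, Rational(1, 2)), 31))), -1) = Pow(Add(83163, Add(-17921, Mul(Mul(3, I, Pow(5, Rational(1, 2))), 31))), -1) = Pow(Add(83163, Add(-17921, Mul(93, I, Pow(5, Rational(1, 2))))), -1) = Pow(Add(65242, Mul(93, I, Pow(5, Rational(1, 2)))), -1)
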